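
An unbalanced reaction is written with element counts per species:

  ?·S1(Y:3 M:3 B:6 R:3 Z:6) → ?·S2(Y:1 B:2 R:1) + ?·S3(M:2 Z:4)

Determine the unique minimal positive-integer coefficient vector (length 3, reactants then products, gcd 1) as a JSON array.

Y: 2·3 = 6 | 6·1+3·0 = 6
M: 2·3 = 6 | 6·0+3·2 = 6
B: 2·6 = 12 | 6·2+3·0 = 12
R: 2·3 = 6 | 6·1+3·0 = 6
Z: 2·6 = 12 | 6·0+3·4 = 12
gcd(2,6,3) = 1

Coefficients: [2, 6, 3]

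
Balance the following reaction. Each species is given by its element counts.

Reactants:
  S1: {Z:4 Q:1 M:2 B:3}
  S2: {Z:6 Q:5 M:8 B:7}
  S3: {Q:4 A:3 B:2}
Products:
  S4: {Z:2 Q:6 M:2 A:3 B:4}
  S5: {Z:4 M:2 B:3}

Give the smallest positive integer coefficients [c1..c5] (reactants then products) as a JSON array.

Z: 5·4+1·6+5·0 = 26 | 5·2+4·4 = 26
Q: 5·1+1·5+5·4 = 30 | 5·6+4·0 = 30
M: 5·2+1·8+5·0 = 18 | 5·2+4·2 = 18
A: 5·0+1·0+5·3 = 15 | 5·3+4·0 = 15
B: 5·3+1·7+5·2 = 32 | 5·4+4·3 = 32
gcd(5,1,5,5,4) = 1

Coefficients: [5, 1, 5, 5, 4]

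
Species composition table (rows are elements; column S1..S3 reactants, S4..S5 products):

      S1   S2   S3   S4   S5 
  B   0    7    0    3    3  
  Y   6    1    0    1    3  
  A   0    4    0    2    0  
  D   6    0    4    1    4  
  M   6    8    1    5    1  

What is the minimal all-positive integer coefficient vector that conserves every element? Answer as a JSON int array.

B: 1·0+3·7+1·0 = 21 | 6·3+1·3 = 21
Y: 1·6+3·1+1·0 = 9 | 6·1+1·3 = 9
A: 1·0+3·4+1·0 = 12 | 6·2+1·0 = 12
D: 1·6+3·0+1·4 = 10 | 6·1+1·4 = 10
M: 1·6+3·8+1·1 = 31 | 6·5+1·1 = 31
gcd(1,3,1,6,1) = 1

Coefficients: [1, 3, 1, 6, 1]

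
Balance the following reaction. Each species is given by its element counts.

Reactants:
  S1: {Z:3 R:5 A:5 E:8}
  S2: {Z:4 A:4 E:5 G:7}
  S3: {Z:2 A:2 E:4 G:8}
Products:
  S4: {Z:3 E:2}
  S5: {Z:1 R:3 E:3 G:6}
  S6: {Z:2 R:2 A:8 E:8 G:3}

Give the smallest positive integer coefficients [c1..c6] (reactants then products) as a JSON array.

Z: 6·3+2·4+5·2 = 36 | 6·3+6·1+6·2 = 36
R: 6·5+2·0+5·0 = 30 | 6·0+6·3+6·2 = 30
A: 6·5+2·4+5·2 = 48 | 6·0+6·0+6·8 = 48
E: 6·8+2·5+5·4 = 78 | 6·2+6·3+6·8 = 78
G: 6·0+2·7+5·8 = 54 | 6·0+6·6+6·3 = 54
gcd(6,2,5,6,6,6) = 1

Coefficients: [6, 2, 5, 6, 6, 6]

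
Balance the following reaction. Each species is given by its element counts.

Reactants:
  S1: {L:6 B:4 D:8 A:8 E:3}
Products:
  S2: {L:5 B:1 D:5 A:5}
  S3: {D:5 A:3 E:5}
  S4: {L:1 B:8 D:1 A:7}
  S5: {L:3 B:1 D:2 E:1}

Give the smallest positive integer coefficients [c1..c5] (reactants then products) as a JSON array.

L: 6·6 = 36 | 5·5+3·0+2·1+3·3 = 36
B: 6·4 = 24 | 5·1+3·0+2·8+3·1 = 24
D: 6·8 = 48 | 5·5+3·5+2·1+3·2 = 48
A: 6·8 = 48 | 5·5+3·3+2·7+3·0 = 48
E: 6·3 = 18 | 5·0+3·5+2·0+3·1 = 18
gcd(6,5,3,2,3) = 1

Coefficients: [6, 5, 3, 2, 3]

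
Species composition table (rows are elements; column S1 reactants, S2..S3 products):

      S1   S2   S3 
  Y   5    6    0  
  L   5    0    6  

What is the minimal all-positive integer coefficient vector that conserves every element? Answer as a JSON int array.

Coefficients: [6, 5, 5]

Y: 6·5 = 30 | 5·6+5·0 = 30
L: 6·5 = 30 | 5·0+5·6 = 30
gcd(6,5,5) = 1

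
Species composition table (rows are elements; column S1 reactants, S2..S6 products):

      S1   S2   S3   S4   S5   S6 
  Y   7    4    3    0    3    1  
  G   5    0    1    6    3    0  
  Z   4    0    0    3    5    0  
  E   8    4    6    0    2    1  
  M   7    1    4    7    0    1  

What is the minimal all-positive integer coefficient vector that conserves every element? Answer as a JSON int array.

Y: 6·7 = 42 | 5·4+3·3+3·0+3·3+4·1 = 42
G: 6·5 = 30 | 5·0+3·1+3·6+3·3+4·0 = 30
Z: 6·4 = 24 | 5·0+3·0+3·3+3·5+4·0 = 24
E: 6·8 = 48 | 5·4+3·6+3·0+3·2+4·1 = 48
M: 6·7 = 42 | 5·1+3·4+3·7+3·0+4·1 = 42
gcd(6,5,3,3,3,4) = 1

Coefficients: [6, 5, 3, 3, 3, 4]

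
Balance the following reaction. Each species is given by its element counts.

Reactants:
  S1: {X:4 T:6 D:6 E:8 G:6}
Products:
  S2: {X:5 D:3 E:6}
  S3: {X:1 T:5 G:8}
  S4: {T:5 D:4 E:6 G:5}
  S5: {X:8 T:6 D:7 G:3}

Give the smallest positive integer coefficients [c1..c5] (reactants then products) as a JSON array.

Coefficients: [6, 3, 1, 5, 1]

X: 6·4 = 24 | 3·5+1·1+5·0+1·8 = 24
T: 6·6 = 36 | 3·0+1·5+5·5+1·6 = 36
D: 6·6 = 36 | 3·3+1·0+5·4+1·7 = 36
E: 6·8 = 48 | 3·6+1·0+5·6+1·0 = 48
G: 6·6 = 36 | 3·0+1·8+5·5+1·3 = 36
gcd(6,3,1,5,1) = 1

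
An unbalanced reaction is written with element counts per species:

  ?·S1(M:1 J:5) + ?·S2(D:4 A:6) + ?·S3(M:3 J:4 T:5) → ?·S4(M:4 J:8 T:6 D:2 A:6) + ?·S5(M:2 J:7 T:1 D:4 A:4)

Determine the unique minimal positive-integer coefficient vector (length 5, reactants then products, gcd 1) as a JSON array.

Coefficients: [5, 4, 3, 2, 3]

M: 5·1+4·0+3·3 = 14 | 2·4+3·2 = 14
J: 5·5+4·0+3·4 = 37 | 2·8+3·7 = 37
T: 5·0+4·0+3·5 = 15 | 2·6+3·1 = 15
D: 5·0+4·4+3·0 = 16 | 2·2+3·4 = 16
A: 5·0+4·6+3·0 = 24 | 2·6+3·4 = 24
gcd(5,4,3,2,3) = 1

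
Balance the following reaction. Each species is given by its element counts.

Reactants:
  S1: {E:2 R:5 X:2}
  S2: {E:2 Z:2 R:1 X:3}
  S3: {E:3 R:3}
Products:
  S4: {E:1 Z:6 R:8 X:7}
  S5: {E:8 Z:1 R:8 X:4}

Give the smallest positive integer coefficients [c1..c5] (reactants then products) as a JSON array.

E: 4·2+5·2+5·3 = 33 | 1·1+4·8 = 33
Z: 4·0+5·2+5·0 = 10 | 1·6+4·1 = 10
R: 4·5+5·1+5·3 = 40 | 1·8+4·8 = 40
X: 4·2+5·3+5·0 = 23 | 1·7+4·4 = 23
gcd(4,5,5,1,4) = 1

Coefficients: [4, 5, 5, 1, 4]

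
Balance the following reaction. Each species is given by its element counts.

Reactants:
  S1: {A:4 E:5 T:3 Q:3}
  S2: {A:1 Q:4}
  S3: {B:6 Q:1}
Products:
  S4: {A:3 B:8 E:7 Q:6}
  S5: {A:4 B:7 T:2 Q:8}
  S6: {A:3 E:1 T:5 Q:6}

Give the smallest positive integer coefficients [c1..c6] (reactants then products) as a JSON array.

Coefficients: [3, 5, 5, 2, 2, 1]

A: 3·4+5·1+5·0 = 17 | 2·3+2·4+1·3 = 17
B: 3·0+5·0+5·6 = 30 | 2·8+2·7+1·0 = 30
E: 3·5+5·0+5·0 = 15 | 2·7+2·0+1·1 = 15
T: 3·3+5·0+5·0 = 9 | 2·0+2·2+1·5 = 9
Q: 3·3+5·4+5·1 = 34 | 2·6+2·8+1·6 = 34
gcd(3,5,5,2,2,1) = 1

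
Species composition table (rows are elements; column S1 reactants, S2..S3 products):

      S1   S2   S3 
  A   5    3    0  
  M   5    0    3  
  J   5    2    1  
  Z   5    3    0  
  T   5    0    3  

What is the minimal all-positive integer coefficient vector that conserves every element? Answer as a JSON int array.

A: 3·5 = 15 | 5·3+5·0 = 15
M: 3·5 = 15 | 5·0+5·3 = 15
J: 3·5 = 15 | 5·2+5·1 = 15
Z: 3·5 = 15 | 5·3+5·0 = 15
T: 3·5 = 15 | 5·0+5·3 = 15
gcd(3,5,5) = 1

Coefficients: [3, 5, 5]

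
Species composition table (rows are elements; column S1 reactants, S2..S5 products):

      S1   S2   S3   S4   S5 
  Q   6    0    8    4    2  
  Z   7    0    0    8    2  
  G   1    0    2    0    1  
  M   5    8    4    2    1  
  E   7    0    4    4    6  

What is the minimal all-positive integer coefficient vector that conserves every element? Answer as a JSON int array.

Q: 4·6 = 24 | 1·0+1·8+3·4+2·2 = 24
Z: 4·7 = 28 | 1·0+1·0+3·8+2·2 = 28
G: 4·1 = 4 | 1·0+1·2+3·0+2·1 = 4
M: 4·5 = 20 | 1·8+1·4+3·2+2·1 = 20
E: 4·7 = 28 | 1·0+1·4+3·4+2·6 = 28
gcd(4,1,1,3,2) = 1

Coefficients: [4, 1, 1, 3, 2]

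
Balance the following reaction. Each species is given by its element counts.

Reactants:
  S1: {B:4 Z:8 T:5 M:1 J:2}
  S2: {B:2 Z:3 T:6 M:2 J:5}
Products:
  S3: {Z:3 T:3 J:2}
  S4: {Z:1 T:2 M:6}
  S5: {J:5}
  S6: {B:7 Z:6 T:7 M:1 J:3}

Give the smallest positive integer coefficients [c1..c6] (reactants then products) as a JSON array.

Coefficients: [2, 3, 4, 1, 1, 2]

B: 2·4+3·2 = 14 | 4·0+1·0+1·0+2·7 = 14
Z: 2·8+3·3 = 25 | 4·3+1·1+1·0+2·6 = 25
T: 2·5+3·6 = 28 | 4·3+1·2+1·0+2·7 = 28
M: 2·1+3·2 = 8 | 4·0+1·6+1·0+2·1 = 8
J: 2·2+3·5 = 19 | 4·2+1·0+1·5+2·3 = 19
gcd(2,3,4,1,1,2) = 1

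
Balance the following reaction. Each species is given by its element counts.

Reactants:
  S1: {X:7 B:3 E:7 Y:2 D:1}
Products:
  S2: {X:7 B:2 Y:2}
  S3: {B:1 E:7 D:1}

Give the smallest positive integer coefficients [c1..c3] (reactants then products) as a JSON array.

Coefficients: [1, 1, 1]

X: 1·7 = 7 | 1·7+1·0 = 7
B: 1·3 = 3 | 1·2+1·1 = 3
E: 1·7 = 7 | 1·0+1·7 = 7
Y: 1·2 = 2 | 1·2+1·0 = 2
D: 1·1 = 1 | 1·0+1·1 = 1
gcd(1,1,1) = 1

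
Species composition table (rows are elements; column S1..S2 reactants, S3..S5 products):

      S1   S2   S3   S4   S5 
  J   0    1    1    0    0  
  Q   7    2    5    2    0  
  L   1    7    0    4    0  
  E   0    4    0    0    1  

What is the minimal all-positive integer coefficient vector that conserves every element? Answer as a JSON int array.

J: 1·0+1·1 = 1 | 1·1+2·0+4·0 = 1
Q: 1·7+1·2 = 9 | 1·5+2·2+4·0 = 9
L: 1·1+1·7 = 8 | 1·0+2·4+4·0 = 8
E: 1·0+1·4 = 4 | 1·0+2·0+4·1 = 4
gcd(1,1,1,2,4) = 1

Coefficients: [1, 1, 1, 2, 4]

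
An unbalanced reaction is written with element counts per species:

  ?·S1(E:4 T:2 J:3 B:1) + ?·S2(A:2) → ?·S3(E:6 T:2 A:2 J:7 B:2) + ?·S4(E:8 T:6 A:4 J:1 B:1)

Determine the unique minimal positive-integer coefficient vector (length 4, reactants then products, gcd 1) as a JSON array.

Coefficients: [5, 4, 2, 1]

E: 5·4+4·0 = 20 | 2·6+1·8 = 20
T: 5·2+4·0 = 10 | 2·2+1·6 = 10
A: 5·0+4·2 = 8 | 2·2+1·4 = 8
J: 5·3+4·0 = 15 | 2·7+1·1 = 15
B: 5·1+4·0 = 5 | 2·2+1·1 = 5
gcd(5,4,2,1) = 1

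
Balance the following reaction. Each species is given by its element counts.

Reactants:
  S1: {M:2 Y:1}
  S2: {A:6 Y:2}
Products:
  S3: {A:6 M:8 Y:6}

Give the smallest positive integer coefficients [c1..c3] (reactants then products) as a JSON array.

Coefficients: [4, 1, 1]

A: 4·0+1·6 = 6 | 1·6 = 6
M: 4·2+1·0 = 8 | 1·8 = 8
Y: 4·1+1·2 = 6 | 1·6 = 6
gcd(4,1,1) = 1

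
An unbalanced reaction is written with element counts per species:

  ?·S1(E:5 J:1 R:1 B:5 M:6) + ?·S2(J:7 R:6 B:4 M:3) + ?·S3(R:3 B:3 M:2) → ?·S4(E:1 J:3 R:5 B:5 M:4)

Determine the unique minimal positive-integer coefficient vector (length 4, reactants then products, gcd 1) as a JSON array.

E: 1·5+2·0+4·0 = 5 | 5·1 = 5
J: 1·1+2·7+4·0 = 15 | 5·3 = 15
R: 1·1+2·6+4·3 = 25 | 5·5 = 25
B: 1·5+2·4+4·3 = 25 | 5·5 = 25
M: 1·6+2·3+4·2 = 20 | 5·4 = 20
gcd(1,2,4,5) = 1

Coefficients: [1, 2, 4, 5]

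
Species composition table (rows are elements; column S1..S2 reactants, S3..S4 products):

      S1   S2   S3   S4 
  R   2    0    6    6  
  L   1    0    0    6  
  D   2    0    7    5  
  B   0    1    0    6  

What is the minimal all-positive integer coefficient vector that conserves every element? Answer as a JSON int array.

R: 6·2+6·0 = 12 | 1·6+1·6 = 12
L: 6·1+6·0 = 6 | 1·0+1·6 = 6
D: 6·2+6·0 = 12 | 1·7+1·5 = 12
B: 6·0+6·1 = 6 | 1·0+1·6 = 6
gcd(6,6,1,1) = 1

Coefficients: [6, 6, 1, 1]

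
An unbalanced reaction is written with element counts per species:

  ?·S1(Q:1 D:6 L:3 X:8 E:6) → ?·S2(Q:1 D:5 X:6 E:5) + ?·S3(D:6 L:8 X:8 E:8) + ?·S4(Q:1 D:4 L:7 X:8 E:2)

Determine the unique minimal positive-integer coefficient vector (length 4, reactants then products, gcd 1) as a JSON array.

Coefficients: [5, 4, 1, 1]

Q: 5·1 = 5 | 4·1+1·0+1·1 = 5
D: 5·6 = 30 | 4·5+1·6+1·4 = 30
L: 5·3 = 15 | 4·0+1·8+1·7 = 15
X: 5·8 = 40 | 4·6+1·8+1·8 = 40
E: 5·6 = 30 | 4·5+1·8+1·2 = 30
gcd(5,4,1,1) = 1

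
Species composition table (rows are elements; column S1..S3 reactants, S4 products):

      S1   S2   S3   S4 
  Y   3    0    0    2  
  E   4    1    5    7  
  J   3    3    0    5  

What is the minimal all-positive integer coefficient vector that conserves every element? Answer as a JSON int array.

Coefficients: [2, 3, 2, 3]

Y: 2·3+3·0+2·0 = 6 | 3·2 = 6
E: 2·4+3·1+2·5 = 21 | 3·7 = 21
J: 2·3+3·3+2·0 = 15 | 3·5 = 15
gcd(2,3,2,3) = 1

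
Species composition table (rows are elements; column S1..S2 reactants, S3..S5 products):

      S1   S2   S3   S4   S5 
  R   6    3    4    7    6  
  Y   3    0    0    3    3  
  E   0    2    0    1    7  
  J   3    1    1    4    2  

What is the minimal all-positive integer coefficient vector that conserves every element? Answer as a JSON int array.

Coefficients: [4, 5, 3, 3, 1]

R: 4·6+5·3 = 39 | 3·4+3·7+1·6 = 39
Y: 4·3+5·0 = 12 | 3·0+3·3+1·3 = 12
E: 4·0+5·2 = 10 | 3·0+3·1+1·7 = 10
J: 4·3+5·1 = 17 | 3·1+3·4+1·2 = 17
gcd(4,5,3,3,1) = 1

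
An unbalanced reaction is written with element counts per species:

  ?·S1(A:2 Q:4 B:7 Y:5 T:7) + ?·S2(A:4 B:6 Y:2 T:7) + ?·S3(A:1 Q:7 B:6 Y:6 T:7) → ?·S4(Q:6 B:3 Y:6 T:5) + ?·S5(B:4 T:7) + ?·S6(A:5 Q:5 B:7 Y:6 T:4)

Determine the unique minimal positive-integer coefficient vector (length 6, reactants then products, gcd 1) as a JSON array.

Coefficients: [2, 4, 5, 3, 6, 5]

A: 2·2+4·4+5·1 = 25 | 3·0+6·0+5·5 = 25
Q: 2·4+4·0+5·7 = 43 | 3·6+6·0+5·5 = 43
B: 2·7+4·6+5·6 = 68 | 3·3+6·4+5·7 = 68
Y: 2·5+4·2+5·6 = 48 | 3·6+6·0+5·6 = 48
T: 2·7+4·7+5·7 = 77 | 3·5+6·7+5·4 = 77
gcd(2,4,5,3,6,5) = 1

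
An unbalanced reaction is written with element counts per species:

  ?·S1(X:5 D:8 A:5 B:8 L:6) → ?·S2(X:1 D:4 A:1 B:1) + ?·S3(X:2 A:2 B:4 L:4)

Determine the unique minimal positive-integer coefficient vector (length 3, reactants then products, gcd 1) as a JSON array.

Coefficients: [2, 4, 3]

X: 2·5 = 10 | 4·1+3·2 = 10
D: 2·8 = 16 | 4·4+3·0 = 16
A: 2·5 = 10 | 4·1+3·2 = 10
B: 2·8 = 16 | 4·1+3·4 = 16
L: 2·6 = 12 | 4·0+3·4 = 12
gcd(2,4,3) = 1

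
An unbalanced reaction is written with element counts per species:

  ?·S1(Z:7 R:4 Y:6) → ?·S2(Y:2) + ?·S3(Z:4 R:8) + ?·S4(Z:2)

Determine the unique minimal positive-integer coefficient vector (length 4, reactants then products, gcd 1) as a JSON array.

Z: 2·7 = 14 | 6·0+1·4+5·2 = 14
R: 2·4 = 8 | 6·0+1·8+5·0 = 8
Y: 2·6 = 12 | 6·2+1·0+5·0 = 12
gcd(2,6,1,5) = 1

Coefficients: [2, 6, 1, 5]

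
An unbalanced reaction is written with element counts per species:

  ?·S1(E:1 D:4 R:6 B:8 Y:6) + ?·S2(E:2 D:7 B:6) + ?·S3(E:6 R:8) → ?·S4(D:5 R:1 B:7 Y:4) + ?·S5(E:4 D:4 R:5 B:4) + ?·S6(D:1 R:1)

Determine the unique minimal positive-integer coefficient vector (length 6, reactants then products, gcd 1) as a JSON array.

Coefficients: [4, 5, 1, 6, 5, 1]

E: 4·1+5·2+1·6 = 20 | 6·0+5·4+1·0 = 20
D: 4·4+5·7+1·0 = 51 | 6·5+5·4+1·1 = 51
R: 4·6+5·0+1·8 = 32 | 6·1+5·5+1·1 = 32
B: 4·8+5·6+1·0 = 62 | 6·7+5·4+1·0 = 62
Y: 4·6+5·0+1·0 = 24 | 6·4+5·0+1·0 = 24
gcd(4,5,1,6,5,1) = 1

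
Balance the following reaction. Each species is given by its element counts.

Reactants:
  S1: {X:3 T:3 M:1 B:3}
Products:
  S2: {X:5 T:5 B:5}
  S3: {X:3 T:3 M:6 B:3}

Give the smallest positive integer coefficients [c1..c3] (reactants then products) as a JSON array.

X: 6·3 = 18 | 3·5+1·3 = 18
T: 6·3 = 18 | 3·5+1·3 = 18
M: 6·1 = 6 | 3·0+1·6 = 6
B: 6·3 = 18 | 3·5+1·3 = 18
gcd(6,3,1) = 1

Coefficients: [6, 3, 1]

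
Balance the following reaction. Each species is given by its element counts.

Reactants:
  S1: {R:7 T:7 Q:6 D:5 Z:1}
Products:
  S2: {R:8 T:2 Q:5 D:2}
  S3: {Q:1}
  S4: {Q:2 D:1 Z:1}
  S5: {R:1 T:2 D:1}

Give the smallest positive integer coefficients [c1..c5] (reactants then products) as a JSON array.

Coefficients: [2, 1, 3, 2, 6]

R: 2·7 = 14 | 1·8+3·0+2·0+6·1 = 14
T: 2·7 = 14 | 1·2+3·0+2·0+6·2 = 14
Q: 2·6 = 12 | 1·5+3·1+2·2+6·0 = 12
D: 2·5 = 10 | 1·2+3·0+2·1+6·1 = 10
Z: 2·1 = 2 | 1·0+3·0+2·1+6·0 = 2
gcd(2,1,3,2,6) = 1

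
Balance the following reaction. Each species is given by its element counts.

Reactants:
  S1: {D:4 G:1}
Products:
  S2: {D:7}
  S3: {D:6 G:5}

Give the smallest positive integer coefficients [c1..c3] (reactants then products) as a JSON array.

Coefficients: [5, 2, 1]

D: 5·4 = 20 | 2·7+1·6 = 20
G: 5·1 = 5 | 2·0+1·5 = 5
gcd(5,2,1) = 1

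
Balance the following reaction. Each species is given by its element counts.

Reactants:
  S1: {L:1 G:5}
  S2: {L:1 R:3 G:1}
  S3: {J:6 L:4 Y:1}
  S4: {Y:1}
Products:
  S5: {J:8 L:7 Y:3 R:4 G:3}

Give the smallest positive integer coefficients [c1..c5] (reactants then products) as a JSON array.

Coefficients: [1, 4, 4, 5, 3]

J: 1·0+4·0+4·6+5·0 = 24 | 3·8 = 24
L: 1·1+4·1+4·4+5·0 = 21 | 3·7 = 21
Y: 1·0+4·0+4·1+5·1 = 9 | 3·3 = 9
R: 1·0+4·3+4·0+5·0 = 12 | 3·4 = 12
G: 1·5+4·1+4·0+5·0 = 9 | 3·3 = 9
gcd(1,4,4,5,3) = 1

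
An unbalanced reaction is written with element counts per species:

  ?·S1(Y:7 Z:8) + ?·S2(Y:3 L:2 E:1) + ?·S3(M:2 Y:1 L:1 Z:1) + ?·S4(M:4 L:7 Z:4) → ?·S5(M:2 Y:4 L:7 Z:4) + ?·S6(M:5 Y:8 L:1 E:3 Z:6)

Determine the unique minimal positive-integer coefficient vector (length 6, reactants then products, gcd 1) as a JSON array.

M: 2·0+6·0+4·2+3·4 = 20 | 5·2+2·5 = 20
Y: 2·7+6·3+4·1+3·0 = 36 | 5·4+2·8 = 36
L: 2·0+6·2+4·1+3·7 = 37 | 5·7+2·1 = 37
E: 2·0+6·1+4·0+3·0 = 6 | 5·0+2·3 = 6
Z: 2·8+6·0+4·1+3·4 = 32 | 5·4+2·6 = 32
gcd(2,6,4,3,5,2) = 1

Coefficients: [2, 6, 4, 3, 5, 2]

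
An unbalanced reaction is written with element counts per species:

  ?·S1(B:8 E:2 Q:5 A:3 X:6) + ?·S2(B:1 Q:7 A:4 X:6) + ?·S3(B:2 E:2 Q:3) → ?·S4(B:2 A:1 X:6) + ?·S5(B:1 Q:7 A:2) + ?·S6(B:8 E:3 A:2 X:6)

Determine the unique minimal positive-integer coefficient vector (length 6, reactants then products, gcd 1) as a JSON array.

Coefficients: [5, 2, 1, 3, 6, 4]

B: 5·8+2·1+1·2 = 44 | 3·2+6·1+4·8 = 44
E: 5·2+2·0+1·2 = 12 | 3·0+6·0+4·3 = 12
Q: 5·5+2·7+1·3 = 42 | 3·0+6·7+4·0 = 42
A: 5·3+2·4+1·0 = 23 | 3·1+6·2+4·2 = 23
X: 5·6+2·6+1·0 = 42 | 3·6+6·0+4·6 = 42
gcd(5,2,1,3,6,4) = 1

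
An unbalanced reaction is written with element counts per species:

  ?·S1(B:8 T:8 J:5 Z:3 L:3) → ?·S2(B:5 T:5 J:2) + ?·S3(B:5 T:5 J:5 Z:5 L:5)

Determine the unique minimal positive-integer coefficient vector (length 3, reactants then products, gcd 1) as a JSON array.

B: 5·8 = 40 | 5·5+3·5 = 40
T: 5·8 = 40 | 5·5+3·5 = 40
J: 5·5 = 25 | 5·2+3·5 = 25
Z: 5·3 = 15 | 5·0+3·5 = 15
L: 5·3 = 15 | 5·0+3·5 = 15
gcd(5,5,3) = 1

Coefficients: [5, 5, 3]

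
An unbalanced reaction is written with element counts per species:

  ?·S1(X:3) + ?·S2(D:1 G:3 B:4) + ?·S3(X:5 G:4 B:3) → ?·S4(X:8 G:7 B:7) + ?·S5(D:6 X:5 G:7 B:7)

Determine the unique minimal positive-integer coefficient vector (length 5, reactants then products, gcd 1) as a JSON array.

D: 5·0+6·1+6·0 = 6 | 5·0+1·6 = 6
X: 5·3+6·0+6·5 = 45 | 5·8+1·5 = 45
G: 5·0+6·3+6·4 = 42 | 5·7+1·7 = 42
B: 5·0+6·4+6·3 = 42 | 5·7+1·7 = 42
gcd(5,6,6,5,1) = 1

Coefficients: [5, 6, 6, 5, 1]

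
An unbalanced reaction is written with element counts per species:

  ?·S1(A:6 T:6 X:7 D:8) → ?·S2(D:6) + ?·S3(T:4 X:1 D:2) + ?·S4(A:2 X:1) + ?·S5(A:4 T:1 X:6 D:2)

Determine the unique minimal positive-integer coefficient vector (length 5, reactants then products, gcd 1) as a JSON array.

Coefficients: [3, 2, 4, 5, 2]

A: 3·6 = 18 | 2·0+4·0+5·2+2·4 = 18
T: 3·6 = 18 | 2·0+4·4+5·0+2·1 = 18
X: 3·7 = 21 | 2·0+4·1+5·1+2·6 = 21
D: 3·8 = 24 | 2·6+4·2+5·0+2·2 = 24
gcd(3,2,4,5,2) = 1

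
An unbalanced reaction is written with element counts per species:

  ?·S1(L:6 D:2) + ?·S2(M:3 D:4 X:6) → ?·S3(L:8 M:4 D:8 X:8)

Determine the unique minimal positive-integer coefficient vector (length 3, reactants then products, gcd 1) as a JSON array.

L: 4·6+4·0 = 24 | 3·8 = 24
M: 4·0+4·3 = 12 | 3·4 = 12
D: 4·2+4·4 = 24 | 3·8 = 24
X: 4·0+4·6 = 24 | 3·8 = 24
gcd(4,4,3) = 1

Coefficients: [4, 4, 3]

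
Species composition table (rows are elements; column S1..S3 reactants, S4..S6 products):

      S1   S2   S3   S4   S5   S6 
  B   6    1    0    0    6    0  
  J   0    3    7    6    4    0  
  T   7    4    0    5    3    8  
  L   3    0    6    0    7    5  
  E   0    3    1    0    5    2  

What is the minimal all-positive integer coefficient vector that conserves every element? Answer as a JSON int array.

B: 3·6+6·1+4·0 = 24 | 5·0+4·6+1·0 = 24
J: 3·0+6·3+4·7 = 46 | 5·6+4·4+1·0 = 46
T: 3·7+6·4+4·0 = 45 | 5·5+4·3+1·8 = 45
L: 3·3+6·0+4·6 = 33 | 5·0+4·7+1·5 = 33
E: 3·0+6·3+4·1 = 22 | 5·0+4·5+1·2 = 22
gcd(3,6,4,5,4,1) = 1

Coefficients: [3, 6, 4, 5, 4, 1]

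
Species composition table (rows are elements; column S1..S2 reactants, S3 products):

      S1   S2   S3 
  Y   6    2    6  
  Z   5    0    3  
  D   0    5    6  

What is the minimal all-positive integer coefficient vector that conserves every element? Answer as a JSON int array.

Y: 3·6+6·2 = 30 | 5·6 = 30
Z: 3·5+6·0 = 15 | 5·3 = 15
D: 3·0+6·5 = 30 | 5·6 = 30
gcd(3,6,5) = 1

Coefficients: [3, 6, 5]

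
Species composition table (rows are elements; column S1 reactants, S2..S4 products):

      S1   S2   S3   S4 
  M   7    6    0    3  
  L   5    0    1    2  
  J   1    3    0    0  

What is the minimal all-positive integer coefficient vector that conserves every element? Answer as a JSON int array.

Coefficients: [3, 1, 5, 5]

M: 3·7 = 21 | 1·6+5·0+5·3 = 21
L: 3·5 = 15 | 1·0+5·1+5·2 = 15
J: 3·1 = 3 | 1·3+5·0+5·0 = 3
gcd(3,1,5,5) = 1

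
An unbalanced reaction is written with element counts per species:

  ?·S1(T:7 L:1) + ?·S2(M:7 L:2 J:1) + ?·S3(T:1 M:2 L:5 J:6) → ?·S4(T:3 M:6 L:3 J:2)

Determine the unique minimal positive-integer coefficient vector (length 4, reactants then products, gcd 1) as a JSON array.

T: 2·7+4·0+1·1 = 15 | 5·3 = 15
M: 2·0+4·7+1·2 = 30 | 5·6 = 30
L: 2·1+4·2+1·5 = 15 | 5·3 = 15
J: 2·0+4·1+1·6 = 10 | 5·2 = 10
gcd(2,4,1,5) = 1

Coefficients: [2, 4, 1, 5]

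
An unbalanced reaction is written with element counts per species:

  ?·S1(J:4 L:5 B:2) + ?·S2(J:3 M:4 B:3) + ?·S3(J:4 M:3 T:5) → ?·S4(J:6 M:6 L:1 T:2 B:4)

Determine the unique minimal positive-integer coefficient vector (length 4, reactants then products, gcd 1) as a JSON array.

Coefficients: [1, 6, 2, 5]

J: 1·4+6·3+2·4 = 30 | 5·6 = 30
M: 1·0+6·4+2·3 = 30 | 5·6 = 30
L: 1·5+6·0+2·0 = 5 | 5·1 = 5
T: 1·0+6·0+2·5 = 10 | 5·2 = 10
B: 1·2+6·3+2·0 = 20 | 5·4 = 20
gcd(1,6,2,5) = 1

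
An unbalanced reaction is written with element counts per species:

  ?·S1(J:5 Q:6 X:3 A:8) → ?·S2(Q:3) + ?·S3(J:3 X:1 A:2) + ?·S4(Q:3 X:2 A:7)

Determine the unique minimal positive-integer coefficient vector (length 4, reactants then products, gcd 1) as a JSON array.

Coefficients: [3, 4, 5, 2]

J: 3·5 = 15 | 4·0+5·3+2·0 = 15
Q: 3·6 = 18 | 4·3+5·0+2·3 = 18
X: 3·3 = 9 | 4·0+5·1+2·2 = 9
A: 3·8 = 24 | 4·0+5·2+2·7 = 24
gcd(3,4,5,2) = 1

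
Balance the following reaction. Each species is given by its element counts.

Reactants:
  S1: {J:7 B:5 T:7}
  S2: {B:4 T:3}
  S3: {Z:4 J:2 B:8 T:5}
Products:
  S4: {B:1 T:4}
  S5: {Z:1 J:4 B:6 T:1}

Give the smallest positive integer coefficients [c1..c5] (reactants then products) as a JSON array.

Coefficients: [2, 3, 1, 6, 4]

Z: 2·0+3·0+1·4 = 4 | 6·0+4·1 = 4
J: 2·7+3·0+1·2 = 16 | 6·0+4·4 = 16
B: 2·5+3·4+1·8 = 30 | 6·1+4·6 = 30
T: 2·7+3·3+1·5 = 28 | 6·4+4·1 = 28
gcd(2,3,1,6,4) = 1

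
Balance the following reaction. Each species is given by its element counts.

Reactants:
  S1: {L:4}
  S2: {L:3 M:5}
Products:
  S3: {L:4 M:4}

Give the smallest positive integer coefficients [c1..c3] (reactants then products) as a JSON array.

Coefficients: [2, 4, 5]

L: 2·4+4·3 = 20 | 5·4 = 20
M: 2·0+4·5 = 20 | 5·4 = 20
gcd(2,4,5) = 1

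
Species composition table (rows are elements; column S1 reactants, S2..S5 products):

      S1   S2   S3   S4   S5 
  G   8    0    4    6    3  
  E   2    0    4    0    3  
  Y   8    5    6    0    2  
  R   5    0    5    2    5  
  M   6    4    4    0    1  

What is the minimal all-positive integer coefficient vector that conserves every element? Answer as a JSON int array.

Coefficients: [5, 6, 1, 5, 2]

G: 5·8 = 40 | 6·0+1·4+5·6+2·3 = 40
E: 5·2 = 10 | 6·0+1·4+5·0+2·3 = 10
Y: 5·8 = 40 | 6·5+1·6+5·0+2·2 = 40
R: 5·5 = 25 | 6·0+1·5+5·2+2·5 = 25
M: 5·6 = 30 | 6·4+1·4+5·0+2·1 = 30
gcd(5,6,1,5,2) = 1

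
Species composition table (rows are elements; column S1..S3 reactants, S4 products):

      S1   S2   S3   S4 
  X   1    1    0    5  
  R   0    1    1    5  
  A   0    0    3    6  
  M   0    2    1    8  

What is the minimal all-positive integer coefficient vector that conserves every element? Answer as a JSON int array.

Coefficients: [2, 3, 2, 1]

X: 2·1+3·1+2·0 = 5 | 1·5 = 5
R: 2·0+3·1+2·1 = 5 | 1·5 = 5
A: 2·0+3·0+2·3 = 6 | 1·6 = 6
M: 2·0+3·2+2·1 = 8 | 1·8 = 8
gcd(2,3,2,1) = 1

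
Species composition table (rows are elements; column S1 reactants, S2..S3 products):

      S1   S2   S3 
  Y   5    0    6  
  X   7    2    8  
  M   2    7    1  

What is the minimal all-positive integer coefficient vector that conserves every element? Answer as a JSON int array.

Coefficients: [6, 1, 5]

Y: 6·5 = 30 | 1·0+5·6 = 30
X: 6·7 = 42 | 1·2+5·8 = 42
M: 6·2 = 12 | 1·7+5·1 = 12
gcd(6,1,5) = 1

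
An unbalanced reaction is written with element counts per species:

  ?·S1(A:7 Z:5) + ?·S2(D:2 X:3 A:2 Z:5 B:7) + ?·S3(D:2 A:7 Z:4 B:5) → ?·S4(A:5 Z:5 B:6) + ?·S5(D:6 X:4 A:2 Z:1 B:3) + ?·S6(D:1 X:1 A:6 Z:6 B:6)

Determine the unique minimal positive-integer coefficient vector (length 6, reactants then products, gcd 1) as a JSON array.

Coefficients: [1, 4, 4, 3, 2, 4]

D: 1·0+4·2+4·2 = 16 | 3·0+2·6+4·1 = 16
X: 1·0+4·3+4·0 = 12 | 3·0+2·4+4·1 = 12
A: 1·7+4·2+4·7 = 43 | 3·5+2·2+4·6 = 43
Z: 1·5+4·5+4·4 = 41 | 3·5+2·1+4·6 = 41
B: 1·0+4·7+4·5 = 48 | 3·6+2·3+4·6 = 48
gcd(1,4,4,3,2,4) = 1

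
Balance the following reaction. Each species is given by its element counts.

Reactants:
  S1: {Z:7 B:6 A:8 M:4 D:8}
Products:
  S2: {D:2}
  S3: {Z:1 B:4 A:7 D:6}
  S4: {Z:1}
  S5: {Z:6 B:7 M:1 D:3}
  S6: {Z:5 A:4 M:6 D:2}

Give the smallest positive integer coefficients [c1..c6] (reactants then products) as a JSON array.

Z: 5·7 = 35 | 2·0+4·1+4·1+2·6+3·5 = 35
B: 5·6 = 30 | 2·0+4·4+4·0+2·7+3·0 = 30
A: 5·8 = 40 | 2·0+4·7+4·0+2·0+3·4 = 40
M: 5·4 = 20 | 2·0+4·0+4·0+2·1+3·6 = 20
D: 5·8 = 40 | 2·2+4·6+4·0+2·3+3·2 = 40
gcd(5,2,4,4,2,3) = 1

Coefficients: [5, 2, 4, 4, 2, 3]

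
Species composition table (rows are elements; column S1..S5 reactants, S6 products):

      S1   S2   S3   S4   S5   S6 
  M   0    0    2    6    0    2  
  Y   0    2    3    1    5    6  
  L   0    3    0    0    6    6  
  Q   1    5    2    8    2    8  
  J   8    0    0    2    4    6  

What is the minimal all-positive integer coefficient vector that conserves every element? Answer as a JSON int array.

M: 2·0+4·0+2·2+1·6+3·0 = 10 | 5·2 = 10
Y: 2·0+4·2+2·3+1·1+3·5 = 30 | 5·6 = 30
L: 2·0+4·3+2·0+1·0+3·6 = 30 | 5·6 = 30
Q: 2·1+4·5+2·2+1·8+3·2 = 40 | 5·8 = 40
J: 2·8+4·0+2·0+1·2+3·4 = 30 | 5·6 = 30
gcd(2,4,2,1,3,5) = 1

Coefficients: [2, 4, 2, 1, 3, 5]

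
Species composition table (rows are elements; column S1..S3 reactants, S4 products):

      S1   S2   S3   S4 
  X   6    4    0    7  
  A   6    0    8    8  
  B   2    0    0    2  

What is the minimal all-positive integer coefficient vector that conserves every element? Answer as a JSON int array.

X: 4·6+1·4+1·0 = 28 | 4·7 = 28
A: 4·6+1·0+1·8 = 32 | 4·8 = 32
B: 4·2+1·0+1·0 = 8 | 4·2 = 8
gcd(4,1,1,4) = 1

Coefficients: [4, 1, 1, 4]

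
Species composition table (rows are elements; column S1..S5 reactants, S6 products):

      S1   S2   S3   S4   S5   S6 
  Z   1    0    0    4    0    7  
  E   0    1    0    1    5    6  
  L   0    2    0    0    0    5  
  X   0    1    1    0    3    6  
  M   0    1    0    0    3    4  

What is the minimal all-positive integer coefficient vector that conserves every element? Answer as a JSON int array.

Coefficients: [6, 5, 4, 2, 1, 2]

Z: 6·1+5·0+4·0+2·4+1·0 = 14 | 2·7 = 14
E: 6·0+5·1+4·0+2·1+1·5 = 12 | 2·6 = 12
L: 6·0+5·2+4·0+2·0+1·0 = 10 | 2·5 = 10
X: 6·0+5·1+4·1+2·0+1·3 = 12 | 2·6 = 12
M: 6·0+5·1+4·0+2·0+1·3 = 8 | 2·4 = 8
gcd(6,5,4,2,1,2) = 1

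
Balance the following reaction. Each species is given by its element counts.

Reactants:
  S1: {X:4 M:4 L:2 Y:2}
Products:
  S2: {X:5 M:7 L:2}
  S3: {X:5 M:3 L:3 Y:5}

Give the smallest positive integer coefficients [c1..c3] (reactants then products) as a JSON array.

X: 5·4 = 20 | 2·5+2·5 = 20
M: 5·4 = 20 | 2·7+2·3 = 20
L: 5·2 = 10 | 2·2+2·3 = 10
Y: 5·2 = 10 | 2·0+2·5 = 10
gcd(5,2,2) = 1

Coefficients: [5, 2, 2]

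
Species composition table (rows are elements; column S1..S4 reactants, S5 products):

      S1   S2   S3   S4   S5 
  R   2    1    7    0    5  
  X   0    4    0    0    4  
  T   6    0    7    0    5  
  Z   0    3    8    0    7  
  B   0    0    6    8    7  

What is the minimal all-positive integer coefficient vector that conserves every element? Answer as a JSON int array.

Coefficients: [1, 4, 2, 2, 4]

R: 1·2+4·1+2·7+2·0 = 20 | 4·5 = 20
X: 1·0+4·4+2·0+2·0 = 16 | 4·4 = 16
T: 1·6+4·0+2·7+2·0 = 20 | 4·5 = 20
Z: 1·0+4·3+2·8+2·0 = 28 | 4·7 = 28
B: 1·0+4·0+2·6+2·8 = 28 | 4·7 = 28
gcd(1,4,2,2,4) = 1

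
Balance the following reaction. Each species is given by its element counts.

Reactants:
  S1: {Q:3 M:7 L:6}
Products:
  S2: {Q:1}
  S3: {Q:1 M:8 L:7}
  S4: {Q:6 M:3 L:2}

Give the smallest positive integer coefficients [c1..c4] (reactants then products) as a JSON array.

Q: 5·3 = 15 | 5·1+4·1+1·6 = 15
M: 5·7 = 35 | 5·0+4·8+1·3 = 35
L: 5·6 = 30 | 5·0+4·7+1·2 = 30
gcd(5,5,4,1) = 1

Coefficients: [5, 5, 4, 1]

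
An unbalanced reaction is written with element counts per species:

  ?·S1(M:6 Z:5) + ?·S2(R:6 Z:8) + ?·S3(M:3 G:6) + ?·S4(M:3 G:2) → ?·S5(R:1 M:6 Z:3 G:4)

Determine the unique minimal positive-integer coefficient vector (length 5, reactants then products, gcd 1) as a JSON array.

Coefficients: [2, 1, 2, 6, 6]

R: 2·0+1·6+2·0+6·0 = 6 | 6·1 = 6
M: 2·6+1·0+2·3+6·3 = 36 | 6·6 = 36
Z: 2·5+1·8+2·0+6·0 = 18 | 6·3 = 18
G: 2·0+1·0+2·6+6·2 = 24 | 6·4 = 24
gcd(2,1,2,6,6) = 1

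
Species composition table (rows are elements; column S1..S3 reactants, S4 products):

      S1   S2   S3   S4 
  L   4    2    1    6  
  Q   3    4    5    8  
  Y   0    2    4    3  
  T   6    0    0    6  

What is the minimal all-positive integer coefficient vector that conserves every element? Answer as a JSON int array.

L: 6·4+5·2+2·1 = 36 | 6·6 = 36
Q: 6·3+5·4+2·5 = 48 | 6·8 = 48
Y: 6·0+5·2+2·4 = 18 | 6·3 = 18
T: 6·6+5·0+2·0 = 36 | 6·6 = 36
gcd(6,5,2,6) = 1

Coefficients: [6, 5, 2, 6]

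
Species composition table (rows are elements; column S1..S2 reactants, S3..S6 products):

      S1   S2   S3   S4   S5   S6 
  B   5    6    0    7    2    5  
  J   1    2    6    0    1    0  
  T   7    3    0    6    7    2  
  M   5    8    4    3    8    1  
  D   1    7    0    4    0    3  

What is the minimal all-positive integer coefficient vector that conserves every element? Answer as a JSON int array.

B: 6·5+2·6 = 42 | 1·0+2·7+4·2+4·5 = 42
J: 6·1+2·2 = 10 | 1·6+2·0+4·1+4·0 = 10
T: 6·7+2·3 = 48 | 1·0+2·6+4·7+4·2 = 48
M: 6·5+2·8 = 46 | 1·4+2·3+4·8+4·1 = 46
D: 6·1+2·7 = 20 | 1·0+2·4+4·0+4·3 = 20
gcd(6,2,1,2,4,4) = 1

Coefficients: [6, 2, 1, 2, 4, 4]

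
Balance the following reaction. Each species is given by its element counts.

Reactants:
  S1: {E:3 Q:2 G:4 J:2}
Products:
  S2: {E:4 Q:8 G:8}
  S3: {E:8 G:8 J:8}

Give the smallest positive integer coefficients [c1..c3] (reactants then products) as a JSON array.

E: 4·3 = 12 | 1·4+1·8 = 12
Q: 4·2 = 8 | 1·8+1·0 = 8
G: 4·4 = 16 | 1·8+1·8 = 16
J: 4·2 = 8 | 1·0+1·8 = 8
gcd(4,1,1) = 1

Coefficients: [4, 1, 1]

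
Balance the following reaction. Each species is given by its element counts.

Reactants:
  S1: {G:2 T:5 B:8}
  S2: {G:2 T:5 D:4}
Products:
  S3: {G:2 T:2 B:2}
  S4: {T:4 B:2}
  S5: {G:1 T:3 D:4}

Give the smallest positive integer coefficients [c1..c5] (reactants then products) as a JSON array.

Coefficients: [2, 6, 5, 3, 6]

G: 2·2+6·2 = 16 | 5·2+3·0+6·1 = 16
T: 2·5+6·5 = 40 | 5·2+3·4+6·3 = 40
D: 2·0+6·4 = 24 | 5·0+3·0+6·4 = 24
B: 2·8+6·0 = 16 | 5·2+3·2+6·0 = 16
gcd(2,6,5,3,6) = 1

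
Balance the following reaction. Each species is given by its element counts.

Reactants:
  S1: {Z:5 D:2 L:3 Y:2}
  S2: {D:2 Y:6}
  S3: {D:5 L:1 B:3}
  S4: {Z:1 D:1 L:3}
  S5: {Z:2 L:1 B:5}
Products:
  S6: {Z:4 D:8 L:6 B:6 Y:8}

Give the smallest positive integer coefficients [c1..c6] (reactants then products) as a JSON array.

Z: 1·5+5·0+3·0+5·1+3·2 = 16 | 4·4 = 16
D: 1·2+5·2+3·5+5·1+3·0 = 32 | 4·8 = 32
L: 1·3+5·0+3·1+5·3+3·1 = 24 | 4·6 = 24
B: 1·0+5·0+3·3+5·0+3·5 = 24 | 4·6 = 24
Y: 1·2+5·6+3·0+5·0+3·0 = 32 | 4·8 = 32
gcd(1,5,3,5,3,4) = 1

Coefficients: [1, 5, 3, 5, 3, 4]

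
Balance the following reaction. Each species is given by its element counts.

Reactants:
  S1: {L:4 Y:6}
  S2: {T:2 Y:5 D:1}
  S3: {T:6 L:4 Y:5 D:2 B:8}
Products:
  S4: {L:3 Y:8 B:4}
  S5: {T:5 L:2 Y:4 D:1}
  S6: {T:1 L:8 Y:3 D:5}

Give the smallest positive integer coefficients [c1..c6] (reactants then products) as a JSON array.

Coefficients: [6, 4, 3, 6, 5, 1]

T: 6·0+4·2+3·6 = 26 | 6·0+5·5+1·1 = 26
L: 6·4+4·0+3·4 = 36 | 6·3+5·2+1·8 = 36
Y: 6·6+4·5+3·5 = 71 | 6·8+5·4+1·3 = 71
D: 6·0+4·1+3·2 = 10 | 6·0+5·1+1·5 = 10
B: 6·0+4·0+3·8 = 24 | 6·4+5·0+1·0 = 24
gcd(6,4,3,6,5,1) = 1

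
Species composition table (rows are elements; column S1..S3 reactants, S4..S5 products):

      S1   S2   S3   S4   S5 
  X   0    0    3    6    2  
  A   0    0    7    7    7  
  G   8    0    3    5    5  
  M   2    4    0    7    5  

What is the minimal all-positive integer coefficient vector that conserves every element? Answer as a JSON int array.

X: 1·0+5·0+4·3 = 12 | 1·6+3·2 = 12
A: 1·0+5·0+4·7 = 28 | 1·7+3·7 = 28
G: 1·8+5·0+4·3 = 20 | 1·5+3·5 = 20
M: 1·2+5·4+4·0 = 22 | 1·7+3·5 = 22
gcd(1,5,4,1,3) = 1

Coefficients: [1, 5, 4, 1, 3]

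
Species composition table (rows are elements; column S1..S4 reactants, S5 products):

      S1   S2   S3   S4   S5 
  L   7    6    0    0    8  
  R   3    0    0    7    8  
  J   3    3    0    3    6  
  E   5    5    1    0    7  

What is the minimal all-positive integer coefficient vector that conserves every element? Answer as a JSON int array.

Coefficients: [4, 2, 5, 4, 5]

L: 4·7+2·6+5·0+4·0 = 40 | 5·8 = 40
R: 4·3+2·0+5·0+4·7 = 40 | 5·8 = 40
J: 4·3+2·3+5·0+4·3 = 30 | 5·6 = 30
E: 4·5+2·5+5·1+4·0 = 35 | 5·7 = 35
gcd(4,2,5,4,5) = 1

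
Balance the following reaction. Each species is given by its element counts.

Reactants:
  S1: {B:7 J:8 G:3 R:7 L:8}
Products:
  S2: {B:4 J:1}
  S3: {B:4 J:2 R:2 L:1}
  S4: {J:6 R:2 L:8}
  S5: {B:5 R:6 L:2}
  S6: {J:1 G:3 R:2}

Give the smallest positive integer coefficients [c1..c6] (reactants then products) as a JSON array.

B: 6·7 = 42 | 4·4+4·4+5·0+2·5+6·0 = 42
J: 6·8 = 48 | 4·1+4·2+5·6+2·0+6·1 = 48
G: 6·3 = 18 | 4·0+4·0+5·0+2·0+6·3 = 18
R: 6·7 = 42 | 4·0+4·2+5·2+2·6+6·2 = 42
L: 6·8 = 48 | 4·0+4·1+5·8+2·2+6·0 = 48
gcd(6,4,4,5,2,6) = 1

Coefficients: [6, 4, 4, 5, 2, 6]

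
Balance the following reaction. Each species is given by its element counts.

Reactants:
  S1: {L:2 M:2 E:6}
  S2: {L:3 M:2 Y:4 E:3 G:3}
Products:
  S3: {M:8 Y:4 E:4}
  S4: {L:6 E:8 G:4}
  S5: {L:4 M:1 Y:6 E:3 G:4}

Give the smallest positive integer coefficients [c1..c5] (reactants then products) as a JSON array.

Coefficients: [1, 4, 1, 1, 2]

L: 1·2+4·3 = 14 | 1·0+1·6+2·4 = 14
M: 1·2+4·2 = 10 | 1·8+1·0+2·1 = 10
Y: 1·0+4·4 = 16 | 1·4+1·0+2·6 = 16
E: 1·6+4·3 = 18 | 1·4+1·8+2·3 = 18
G: 1·0+4·3 = 12 | 1·0+1·4+2·4 = 12
gcd(1,4,1,1,2) = 1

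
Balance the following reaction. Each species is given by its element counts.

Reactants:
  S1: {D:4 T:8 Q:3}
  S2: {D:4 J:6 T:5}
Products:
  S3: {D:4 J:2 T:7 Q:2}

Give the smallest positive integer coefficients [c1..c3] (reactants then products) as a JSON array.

Coefficients: [2, 1, 3]

D: 2·4+1·4 = 12 | 3·4 = 12
J: 2·0+1·6 = 6 | 3·2 = 6
T: 2·8+1·5 = 21 | 3·7 = 21
Q: 2·3+1·0 = 6 | 3·2 = 6
gcd(2,1,3) = 1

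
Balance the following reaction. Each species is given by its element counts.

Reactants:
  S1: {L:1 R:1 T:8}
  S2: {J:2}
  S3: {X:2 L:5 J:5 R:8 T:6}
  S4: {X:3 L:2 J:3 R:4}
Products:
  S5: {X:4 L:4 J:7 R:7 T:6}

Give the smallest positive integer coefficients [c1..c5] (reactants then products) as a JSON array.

Coefficients: [3, 6, 1, 6, 5]

X: 3·0+6·0+1·2+6·3 = 20 | 5·4 = 20
L: 3·1+6·0+1·5+6·2 = 20 | 5·4 = 20
J: 3·0+6·2+1·5+6·3 = 35 | 5·7 = 35
R: 3·1+6·0+1·8+6·4 = 35 | 5·7 = 35
T: 3·8+6·0+1·6+6·0 = 30 | 5·6 = 30
gcd(3,6,1,6,5) = 1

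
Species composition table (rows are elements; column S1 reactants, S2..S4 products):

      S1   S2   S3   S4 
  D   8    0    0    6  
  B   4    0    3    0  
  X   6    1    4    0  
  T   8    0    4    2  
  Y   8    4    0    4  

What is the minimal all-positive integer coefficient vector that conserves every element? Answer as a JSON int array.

D: 3·8 = 24 | 2·0+4·0+4·6 = 24
B: 3·4 = 12 | 2·0+4·3+4·0 = 12
X: 3·6 = 18 | 2·1+4·4+4·0 = 18
T: 3·8 = 24 | 2·0+4·4+4·2 = 24
Y: 3·8 = 24 | 2·4+4·0+4·4 = 24
gcd(3,2,4,4) = 1

Coefficients: [3, 2, 4, 4]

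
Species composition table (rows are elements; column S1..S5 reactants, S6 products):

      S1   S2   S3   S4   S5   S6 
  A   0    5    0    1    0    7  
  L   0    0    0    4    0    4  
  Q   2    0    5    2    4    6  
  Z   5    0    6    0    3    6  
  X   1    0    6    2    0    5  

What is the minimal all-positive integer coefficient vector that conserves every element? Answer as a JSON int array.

Coefficients: [3, 6, 2, 5, 1, 5]

A: 3·0+6·5+2·0+5·1+1·0 = 35 | 5·7 = 35
L: 3·0+6·0+2·0+5·4+1·0 = 20 | 5·4 = 20
Q: 3·2+6·0+2·5+5·2+1·4 = 30 | 5·6 = 30
Z: 3·5+6·0+2·6+5·0+1·3 = 30 | 5·6 = 30
X: 3·1+6·0+2·6+5·2+1·0 = 25 | 5·5 = 25
gcd(3,6,2,5,1,5) = 1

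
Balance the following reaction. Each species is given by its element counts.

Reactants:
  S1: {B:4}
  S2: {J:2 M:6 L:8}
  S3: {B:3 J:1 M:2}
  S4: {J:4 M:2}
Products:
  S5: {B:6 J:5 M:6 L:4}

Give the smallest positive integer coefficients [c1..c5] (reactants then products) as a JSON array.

Coefficients: [6, 3, 4, 5, 6]

B: 6·4+3·0+4·3+5·0 = 36 | 6·6 = 36
J: 6·0+3·2+4·1+5·4 = 30 | 6·5 = 30
M: 6·0+3·6+4·2+5·2 = 36 | 6·6 = 36
L: 6·0+3·8+4·0+5·0 = 24 | 6·4 = 24
gcd(6,3,4,5,6) = 1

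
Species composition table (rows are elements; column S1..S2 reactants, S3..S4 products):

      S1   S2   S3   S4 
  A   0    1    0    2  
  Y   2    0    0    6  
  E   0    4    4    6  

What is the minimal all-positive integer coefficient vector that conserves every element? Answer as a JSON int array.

Coefficients: [6, 4, 1, 2]

A: 6·0+4·1 = 4 | 1·0+2·2 = 4
Y: 6·2+4·0 = 12 | 1·0+2·6 = 12
E: 6·0+4·4 = 16 | 1·4+2·6 = 16
gcd(6,4,1,2) = 1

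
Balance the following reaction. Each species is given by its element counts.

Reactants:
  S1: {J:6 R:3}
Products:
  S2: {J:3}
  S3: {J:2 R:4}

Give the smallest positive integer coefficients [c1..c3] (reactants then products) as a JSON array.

Coefficients: [4, 6, 3]

J: 4·6 = 24 | 6·3+3·2 = 24
R: 4·3 = 12 | 6·0+3·4 = 12
gcd(4,6,3) = 1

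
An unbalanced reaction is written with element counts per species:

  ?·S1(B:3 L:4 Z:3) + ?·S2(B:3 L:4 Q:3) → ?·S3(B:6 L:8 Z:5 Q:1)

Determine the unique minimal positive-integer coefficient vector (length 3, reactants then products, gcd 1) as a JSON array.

B: 5·3+1·3 = 18 | 3·6 = 18
L: 5·4+1·4 = 24 | 3·8 = 24
Z: 5·3+1·0 = 15 | 3·5 = 15
Q: 5·0+1·3 = 3 | 3·1 = 3
gcd(5,1,3) = 1

Coefficients: [5, 1, 3]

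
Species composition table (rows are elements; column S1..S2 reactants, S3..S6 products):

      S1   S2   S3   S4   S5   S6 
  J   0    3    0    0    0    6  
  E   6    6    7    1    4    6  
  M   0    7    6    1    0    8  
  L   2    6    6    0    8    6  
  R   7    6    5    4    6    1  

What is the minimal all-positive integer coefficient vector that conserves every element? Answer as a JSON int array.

Coefficients: [1, 6, 2, 6, 1, 3]

J: 1·0+6·3 = 18 | 2·0+6·0+1·0+3·6 = 18
E: 1·6+6·6 = 42 | 2·7+6·1+1·4+3·6 = 42
M: 1·0+6·7 = 42 | 2·6+6·1+1·0+3·8 = 42
L: 1·2+6·6 = 38 | 2·6+6·0+1·8+3·6 = 38
R: 1·7+6·6 = 43 | 2·5+6·4+1·6+3·1 = 43
gcd(1,6,2,6,1,3) = 1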